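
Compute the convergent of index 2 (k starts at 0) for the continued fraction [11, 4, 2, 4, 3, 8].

Using pₖ = aₖpₖ₋₁ + pₖ₋₂, qₖ = aₖqₖ₋₁ + qₖ₋₂ (with p₋₁=1, p₋₂=0, q₋₁=0, q₋₂=1):
  k=0: a=11, p=11, q=1
  k=1: a=4, p=45, q=4
  k=2: a=2, p=101, q=9

101/9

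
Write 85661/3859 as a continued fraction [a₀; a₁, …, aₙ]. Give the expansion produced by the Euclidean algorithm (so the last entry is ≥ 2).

[22; 5, 17, 2, 1, 14]

85661 = 22*3859 + 763
3859 = 5*763 + 44
763 = 17*44 + 15
44 = 2*15 + 14
15 = 1*14 + 1
14 = 14*1 + 0  (stop)
So 85661/3859 = [22; 5, 17, 2, 1, 14].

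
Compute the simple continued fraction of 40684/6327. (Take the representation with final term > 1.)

[6; 2, 3, 12, 10, 2, 3]

40684 = 6×6327 + 2722
6327 = 2×2722 + 883
2722 = 3×883 + 73
883 = 12×73 + 7
73 = 10×7 + 3
7 = 2×3 + 1
3 = 3×1 + 0  (stop)
So 40684/6327 = [6; 2, 3, 12, 10, 2, 3].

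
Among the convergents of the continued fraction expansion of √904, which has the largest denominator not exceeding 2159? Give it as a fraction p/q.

√904 = [30; 15, 60, …] (period length 2).
Convergents:
  p_0/q_0 = 30/1
  p_1/q_1 = 451/15
  p_2/q_2 = 27090/901
  p_3/q_3 = 406801/13530
q_2 = 901 ≤ 2159 < 13530 = q_3, so the answer is 27090/901.

27090/901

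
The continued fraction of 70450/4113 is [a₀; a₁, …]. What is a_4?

70450 = 17·4113 + 529   →  a_0 = 17
4113 = 7·529 + 410   →  a_1 = 7
529 = 1·410 + 119   →  a_2 = 1
410 = 3·119 + 53   →  a_3 = 3
119 = 2·53 + 13   →  a_4 = 2

2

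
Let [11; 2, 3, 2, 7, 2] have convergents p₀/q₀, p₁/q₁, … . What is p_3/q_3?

183/16

Using pₖ = aₖpₖ₋₁ + pₖ₋₂, qₖ = aₖqₖ₋₁ + qₖ₋₂ (with p₋₁=1, p₋₂=0, q₋₁=0, q₋₂=1):
  k=0: a=11, p=11, q=1
  k=1: a=2, p=23, q=2
  k=2: a=3, p=80, q=7
  k=3: a=2, p=183, q=16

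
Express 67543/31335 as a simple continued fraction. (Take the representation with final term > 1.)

67543 = 2*31335 + 4873
31335 = 6*4873 + 2097
4873 = 2*2097 + 679
2097 = 3*679 + 60
679 = 11*60 + 19
60 = 3*19 + 3
19 = 6*3 + 1
3 = 3*1 + 0  (stop)
So 67543/31335 = [2; 6, 2, 3, 11, 3, 6, 3].

[2; 6, 2, 3, 11, 3, 6, 3]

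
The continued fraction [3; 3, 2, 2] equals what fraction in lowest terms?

56/17

Using pₖ = aₖpₖ₋₁ + pₖ₋₂ and qₖ = aₖqₖ₋₁ + qₖ₋₂:
  k=0: a=3, p=3, q=1
  k=1: a=3, p=10, q=3
  k=2: a=2, p=23, q=7
  k=3: a=2, p=56, q=17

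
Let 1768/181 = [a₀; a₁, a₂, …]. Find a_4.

4

1768 = 9·181 + 139   →  a_0 = 9
181 = 1·139 + 42   →  a_1 = 1
139 = 3·42 + 13   →  a_2 = 3
42 = 3·13 + 3   →  a_3 = 3
13 = 4·3 + 1   →  a_4 = 4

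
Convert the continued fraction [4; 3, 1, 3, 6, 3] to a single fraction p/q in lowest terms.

1267/297

Fold from the inside: start with 3/1.
  6 + 1/3 = 19/3
  3 + 3/19 = 60/19
  1 + 19/60 = 79/60
  3 + 60/79 = 297/79
  4 + 79/297 = 1267/297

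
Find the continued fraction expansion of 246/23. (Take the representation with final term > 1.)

[10; 1, 2, 3, 2]

246 = 10*23 + 16
23 = 1*16 + 7
16 = 2*7 + 2
7 = 3*2 + 1
2 = 2*1 + 0  (stop)
So 246/23 = [10; 1, 2, 3, 2].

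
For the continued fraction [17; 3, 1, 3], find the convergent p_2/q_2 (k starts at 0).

Using pₖ = aₖpₖ₋₁ + pₖ₋₂, qₖ = aₖqₖ₋₁ + qₖ₋₂ (with p₋₁=1, p₋₂=0, q₋₁=0, q₋₂=1):
  k=0: a=17, p=17, q=1
  k=1: a=3, p=52, q=3
  k=2: a=1, p=69, q=4

69/4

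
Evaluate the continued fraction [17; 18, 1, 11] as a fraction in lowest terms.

3871/227

Fold from the inside: start with 11/1.
  1 + 1/11 = 12/11
  18 + 11/12 = 227/12
  17 + 12/227 = 3871/227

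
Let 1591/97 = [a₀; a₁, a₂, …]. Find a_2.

1591 = 16·97 + 39   →  a_0 = 16
97 = 2·39 + 19   →  a_1 = 2
39 = 2·19 + 1   →  a_2 = 2

2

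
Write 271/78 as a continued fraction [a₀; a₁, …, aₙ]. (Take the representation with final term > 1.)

271 = 3*78 + 37
78 = 2*37 + 4
37 = 9*4 + 1
4 = 4*1 + 0  (stop)
So 271/78 = [3; 2, 9, 4].

[3; 2, 9, 4]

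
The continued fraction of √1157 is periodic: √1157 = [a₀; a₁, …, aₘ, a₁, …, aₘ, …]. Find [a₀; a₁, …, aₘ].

[34; 68]

a₀ = ⌊√1157⌋ = 34.
With m₀=0, d₀=1 and mₖ₊₁ = dₖaₖ − mₖ, dₖ₊₁ = (n − mₖ₊₁²)/dₖ, aₖ₊₁ = ⌊(a₀+mₖ₊₁)/dₖ₊₁⌋:
  k=1: m=34, d=1, a=68
d=1 and a=2a₀=68 at k=1, so the next step gives (m, d) = (34, 1) again — its k=1 value — and the period has length 1.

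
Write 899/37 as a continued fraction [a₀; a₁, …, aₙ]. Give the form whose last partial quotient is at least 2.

[24; 3, 2, 1, 3]

899 = 24·37 + 11
37 = 3·11 + 4
11 = 2·4 + 3
4 = 1·3 + 1
3 = 3·1 + 0  (stop)
So 899/37 = [24; 3, 2, 1, 3].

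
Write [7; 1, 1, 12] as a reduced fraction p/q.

188/25

Fold from the inside: start with 12/1.
  1 + 1/12 = 13/12
  1 + 12/13 = 25/13
  7 + 13/25 = 188/25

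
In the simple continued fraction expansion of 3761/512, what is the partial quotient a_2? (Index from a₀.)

1

3761 = 7·512 + 177   →  a_0 = 7
512 = 2·177 + 158   →  a_1 = 2
177 = 1·158 + 19   →  a_2 = 1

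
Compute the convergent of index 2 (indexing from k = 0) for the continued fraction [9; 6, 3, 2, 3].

Using pₖ = aₖpₖ₋₁ + pₖ₋₂, qₖ = aₖqₖ₋₁ + qₖ₋₂ (with p₋₁=1, p₋₂=0, q₋₁=0, q₋₂=1):
  k=0: a=9, p=9, q=1
  k=1: a=6, p=55, q=6
  k=2: a=3, p=174, q=19

174/19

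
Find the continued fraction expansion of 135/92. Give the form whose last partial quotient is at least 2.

[1; 2, 7, 6]

135 = 1×92 + 43
92 = 2×43 + 6
43 = 7×6 + 1
6 = 6×1 + 0  (stop)
So 135/92 = [1; 2, 7, 6].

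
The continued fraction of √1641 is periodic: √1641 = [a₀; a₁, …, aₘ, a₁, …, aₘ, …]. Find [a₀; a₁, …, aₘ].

[40; 1, 1, 26, 1, 1, 80]

a₀ = ⌊√1641⌋ = 40.
With m₀=0, d₀=1 and mₖ₊₁ = dₖaₖ − mₖ, dₖ₊₁ = (n − mₖ₊₁²)/dₖ, aₖ₊₁ = ⌊(a₀+mₖ₊₁)/dₖ₊₁⌋:
  k=1: m=40, d=41, a=1
  k=2: m=1, d=40, a=1
  k=3: m=39, d=3, a=26
  k=4: m=39, d=40, a=1
  k=5: m=1, d=41, a=1
  k=6: m=40, d=1, a=80
d=1 and a=2a₀=80 at k=6, so the next step gives (m, d) = (40, 41) again — its k=1 value — and the period has length 6.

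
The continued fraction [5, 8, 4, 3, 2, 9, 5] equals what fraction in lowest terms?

Using pₖ = aₖpₖ₋₁ + pₖ₋₂ and qₖ = aₖqₖ₋₁ + qₖ₋₂:
  k=0: a=5, p=5, q=1
  k=1: a=8, p=41, q=8
  k=2: a=4, p=169, q=33
  k=3: a=3, p=548, q=107
  k=4: a=2, p=1265, q=247
  k=5: a=9, p=11933, q=2330
  k=6: a=5, p=60930, q=11897

60930/11897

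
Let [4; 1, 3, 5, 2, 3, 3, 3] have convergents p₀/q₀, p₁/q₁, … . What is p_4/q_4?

219/46

Using pₖ = aₖpₖ₋₁ + pₖ₋₂, qₖ = aₖqₖ₋₁ + qₖ₋₂ (with p₋₁=1, p₋₂=0, q₋₁=0, q₋₂=1):
  k=0: a=4, p=4, q=1
  k=1: a=1, p=5, q=1
  k=2: a=3, p=19, q=4
  k=3: a=5, p=100, q=21
  k=4: a=2, p=219, q=46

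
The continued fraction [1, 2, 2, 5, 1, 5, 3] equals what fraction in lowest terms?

Using pₖ = aₖpₖ₋₁ + pₖ₋₂ and qₖ = aₖqₖ₋₁ + qₖ₋₂:
  k=0: a=1, p=1, q=1
  k=1: a=2, p=3, q=2
  k=2: a=2, p=7, q=5
  k=3: a=5, p=38, q=27
  k=4: a=1, p=45, q=32
  k=5: a=5, p=263, q=187
  k=6: a=3, p=834, q=593

834/593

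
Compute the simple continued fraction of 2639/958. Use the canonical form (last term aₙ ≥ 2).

2639 = 2×958 + 723
958 = 1×723 + 235
723 = 3×235 + 18
235 = 13×18 + 1
18 = 18×1 + 0  (stop)
So 2639/958 = [2; 1, 3, 13, 18].

[2; 1, 3, 13, 18]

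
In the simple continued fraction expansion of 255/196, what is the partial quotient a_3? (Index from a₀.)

9

255 = 1·196 + 59   →  a_0 = 1
196 = 3·59 + 19   →  a_1 = 3
59 = 3·19 + 2   →  a_2 = 3
19 = 9·2 + 1   →  a_3 = 9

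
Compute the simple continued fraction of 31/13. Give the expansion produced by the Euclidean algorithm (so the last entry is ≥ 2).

[2; 2, 1, 1, 2]

31 = 2·13 + 5
13 = 2·5 + 3
5 = 1·3 + 2
3 = 1·2 + 1
2 = 2·1 + 0  (stop)
So 31/13 = [2; 2, 1, 1, 2].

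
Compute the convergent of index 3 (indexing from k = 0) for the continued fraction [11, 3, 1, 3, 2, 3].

169/15

Using pₖ = aₖpₖ₋₁ + pₖ₋₂, qₖ = aₖqₖ₋₁ + qₖ₋₂ (with p₋₁=1, p₋₂=0, q₋₁=0, q₋₂=1):
  k=0: a=11, p=11, q=1
  k=1: a=3, p=34, q=3
  k=2: a=1, p=45, q=4
  k=3: a=3, p=169, q=15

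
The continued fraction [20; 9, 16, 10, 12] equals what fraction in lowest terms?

Using pₖ = aₖpₖ₋₁ + pₖ₋₂ and qₖ = aₖqₖ₋₁ + qₖ₋₂:
  k=0: a=20, p=20, q=1
  k=1: a=9, p=181, q=9
  k=2: a=16, p=2916, q=145
  k=3: a=10, p=29341, q=1459
  k=4: a=12, p=355008, q=17653

355008/17653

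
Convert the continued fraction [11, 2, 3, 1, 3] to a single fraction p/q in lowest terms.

Fold from the inside: start with 3/1.
  1 + 1/3 = 4/3
  3 + 3/4 = 15/4
  2 + 4/15 = 34/15
  11 + 15/34 = 389/34

389/34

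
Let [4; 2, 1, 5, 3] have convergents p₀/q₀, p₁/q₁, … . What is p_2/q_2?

13/3

Using pₖ = aₖpₖ₋₁ + pₖ₋₂, qₖ = aₖqₖ₋₁ + qₖ₋₂ (with p₋₁=1, p₋₂=0, q₋₁=0, q₋₂=1):
  k=0: a=4, p=4, q=1
  k=1: a=2, p=9, q=2
  k=2: a=1, p=13, q=3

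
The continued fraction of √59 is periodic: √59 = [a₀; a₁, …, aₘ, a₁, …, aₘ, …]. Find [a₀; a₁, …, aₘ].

a₀ = ⌊√59⌋ = 7.
With m₀=0, d₀=1 and mₖ₊₁ = dₖaₖ − mₖ, dₖ₊₁ = (n − mₖ₊₁²)/dₖ, aₖ₊₁ = ⌊(a₀+mₖ₊₁)/dₖ₊₁⌋:
  k=1: m=7, d=10, a=1
  k=2: m=3, d=5, a=2
  k=3: m=7, d=2, a=7
  k=4: m=7, d=5, a=2
  k=5: m=3, d=10, a=1
  k=6: m=7, d=1, a=14
d=1 and a=2a₀=14 at k=6, so the next step gives (m, d) = (7, 10) again — its k=1 value — and the period has length 6.

[7; 1, 2, 7, 2, 1, 14]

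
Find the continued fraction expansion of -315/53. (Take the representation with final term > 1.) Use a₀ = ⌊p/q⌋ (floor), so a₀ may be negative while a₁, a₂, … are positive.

[-6; 17, 1, 2]

-315 = -6×53 + 3
53 = 17×3 + 2
3 = 1×2 + 1
2 = 2×1 + 0  (stop)
So -315/53 = [-6; 17, 1, 2].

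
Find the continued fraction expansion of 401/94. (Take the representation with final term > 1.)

401 = 4×94 + 25
94 = 3×25 + 19
25 = 1×19 + 6
19 = 3×6 + 1
6 = 6×1 + 0  (stop)
So 401/94 = [4; 3, 1, 3, 6].

[4; 3, 1, 3, 6]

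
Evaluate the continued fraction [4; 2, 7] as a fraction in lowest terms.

Fold from the inside: start with 7/1.
  2 + 1/7 = 15/7
  4 + 7/15 = 67/15

67/15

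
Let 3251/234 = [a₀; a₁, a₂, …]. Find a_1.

1

3251 = 13·234 + 209   →  a_0 = 13
234 = 1·209 + 25   →  a_1 = 1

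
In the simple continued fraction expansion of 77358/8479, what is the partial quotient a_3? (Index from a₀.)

77358 = 9·8479 + 1047   →  a_0 = 9
8479 = 8·1047 + 103   →  a_1 = 8
1047 = 10·103 + 17   →  a_2 = 10
103 = 6·17 + 1   →  a_3 = 6

6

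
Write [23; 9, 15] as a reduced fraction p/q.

3143/136

Fold from the inside: start with 15/1.
  9 + 1/15 = 136/15
  23 + 15/136 = 3143/136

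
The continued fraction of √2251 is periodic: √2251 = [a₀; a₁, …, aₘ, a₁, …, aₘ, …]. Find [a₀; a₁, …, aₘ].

a₀ = ⌊√2251⌋ = 47.

[47; 2, 4, 47, 4, 2, 94]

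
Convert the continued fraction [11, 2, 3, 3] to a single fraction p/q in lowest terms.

263/23

Using pₖ = aₖpₖ₋₁ + pₖ₋₂ and qₖ = aₖqₖ₋₁ + qₖ₋₂:
  k=0: a=11, p=11, q=1
  k=1: a=2, p=23, q=2
  k=2: a=3, p=80, q=7
  k=3: a=3, p=263, q=23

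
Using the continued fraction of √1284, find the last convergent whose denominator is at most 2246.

√1284 = [35; 1, 4, 1, 70, …] (period length 4).
Convergents:
  p_0/q_0 = 35/1
  p_1/q_1 = 36/1
  p_2/q_2 = 179/5
  p_3/q_3 = 215/6
  p_4/q_4 = 15229/425
  p_5/q_5 = 15444/431
  p_6/q_6 = 77005/2149
  p_7/q_7 = 92449/2580
q_6 = 2149 ≤ 2246 < 2580 = q_7, so the answer is 77005/2149.

77005/2149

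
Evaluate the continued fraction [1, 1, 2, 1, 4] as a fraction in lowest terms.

33/19

Fold from the inside: start with 4/1.
  1 + 1/4 = 5/4
  2 + 4/5 = 14/5
  1 + 5/14 = 19/14
  1 + 14/19 = 33/19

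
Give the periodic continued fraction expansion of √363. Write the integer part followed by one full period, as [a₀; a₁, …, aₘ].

[19; 19, 38]

a₀ = ⌊√363⌋ = 19.
With m₀=0, d₀=1 and mₖ₊₁ = dₖaₖ − mₖ, dₖ₊₁ = (n − mₖ₊₁²)/dₖ, aₖ₊₁ = ⌊(a₀+mₖ₊₁)/dₖ₊₁⌋:
  k=1: m=19, d=2, a=19
  k=2: m=19, d=1, a=38
d=1 and a=2a₀=38 at k=2, so the next step gives (m, d) = (19, 2) again — its k=1 value — and the period has length 2.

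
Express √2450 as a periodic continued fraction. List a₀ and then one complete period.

a₀ = ⌊√2450⌋ = 49.

[49; 2, 98]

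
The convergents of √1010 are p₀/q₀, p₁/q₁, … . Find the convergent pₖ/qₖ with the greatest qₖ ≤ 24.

286/9

√1010 = [31; 1, 3, 1, 1, 3, 1, 62, …] (period length 7).
Convergents:
  p_0/q_0 = 31/1
  p_1/q_1 = 32/1
  p_2/q_2 = 127/4
  p_3/q_3 = 159/5
  p_4/q_4 = 286/9
  p_5/q_5 = 1017/32
q_4 = 9 ≤ 24 < 32 = q_5, so the answer is 286/9.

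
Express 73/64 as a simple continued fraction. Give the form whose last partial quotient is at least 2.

[1; 7, 9]

73 = 1×64 + 9
64 = 7×9 + 1
9 = 9×1 + 0  (stop)
So 73/64 = [1; 7, 9].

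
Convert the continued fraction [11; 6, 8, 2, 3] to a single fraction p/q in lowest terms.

Using pₖ = aₖpₖ₋₁ + pₖ₋₂ and qₖ = aₖqₖ₋₁ + qₖ₋₂:
  k=0: a=11, p=11, q=1
  k=1: a=6, p=67, q=6
  k=2: a=8, p=547, q=49
  k=3: a=2, p=1161, q=104
  k=4: a=3, p=4030, q=361

4030/361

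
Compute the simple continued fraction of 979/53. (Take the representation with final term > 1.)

[18; 2, 8, 3]

979 = 18·53 + 25
53 = 2·25 + 3
25 = 8·3 + 1
3 = 3·1 + 0  (stop)
So 979/53 = [18; 2, 8, 3].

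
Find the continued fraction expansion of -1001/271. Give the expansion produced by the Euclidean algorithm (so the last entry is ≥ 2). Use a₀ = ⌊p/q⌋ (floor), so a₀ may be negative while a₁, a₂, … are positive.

-1001 = -4·271 + 83
271 = 3·83 + 22
83 = 3·22 + 17
22 = 1·17 + 5
17 = 3·5 + 2
5 = 2·2 + 1
2 = 2·1 + 0  (stop)
So -1001/271 = [-4; 3, 3, 1, 3, 2, 2].

[-4; 3, 3, 1, 3, 2, 2]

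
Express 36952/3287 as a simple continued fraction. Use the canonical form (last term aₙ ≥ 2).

36952 = 11*3287 + 795
3287 = 4*795 + 107
795 = 7*107 + 46
107 = 2*46 + 15
46 = 3*15 + 1
15 = 15*1 + 0  (stop)
So 36952/3287 = [11; 4, 7, 2, 3, 15].

[11; 4, 7, 2, 3, 15]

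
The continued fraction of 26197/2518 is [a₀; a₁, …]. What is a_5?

26197 = 10·2518 + 1017   →  a_0 = 10
2518 = 2·1017 + 484   →  a_1 = 2
1017 = 2·484 + 49   →  a_2 = 2
484 = 9·49 + 43   →  a_3 = 9
49 = 1·43 + 6   →  a_4 = 1
43 = 7·6 + 1   →  a_5 = 7

7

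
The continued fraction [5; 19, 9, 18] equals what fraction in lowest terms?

15738/3115

Fold from the inside: start with 18/1.
  9 + 1/18 = 163/18
  19 + 18/163 = 3115/163
  5 + 163/3115 = 15738/3115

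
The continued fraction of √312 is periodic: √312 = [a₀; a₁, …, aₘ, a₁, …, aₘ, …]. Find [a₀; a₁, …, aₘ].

a₀ = ⌊√312⌋ = 17.
With m₀=0, d₀=1 and mₖ₊₁ = dₖaₖ − mₖ, dₖ₊₁ = (n − mₖ₊₁²)/dₖ, aₖ₊₁ = ⌊(a₀+mₖ₊₁)/dₖ₊₁⌋:
  k=1: m=17, d=23, a=1
  k=2: m=6, d=12, a=1
  k=3: m=6, d=23, a=1
  k=4: m=17, d=1, a=34
d=1 and a=2a₀=34 at k=4, so the next step gives (m, d) = (17, 23) again — its k=1 value — and the period has length 4.

[17; 1, 1, 1, 34]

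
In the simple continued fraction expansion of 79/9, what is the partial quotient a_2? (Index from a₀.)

3

79 = 8·9 + 7   →  a_0 = 8
9 = 1·7 + 2   →  a_1 = 1
7 = 3·2 + 1   →  a_2 = 3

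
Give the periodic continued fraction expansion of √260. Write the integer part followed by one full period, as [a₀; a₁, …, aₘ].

[16; 8, 32]

a₀ = ⌊√260⌋ = 16.
With m₀=0, d₀=1 and mₖ₊₁ = dₖaₖ − mₖ, dₖ₊₁ = (n − mₖ₊₁²)/dₖ, aₖ₊₁ = ⌊(a₀+mₖ₊₁)/dₖ₊₁⌋:
  k=1: m=16, d=4, a=8
  k=2: m=16, d=1, a=32
d=1 and a=2a₀=32 at k=2, so the next step gives (m, d) = (16, 4) again — its k=1 value — and the period has length 2.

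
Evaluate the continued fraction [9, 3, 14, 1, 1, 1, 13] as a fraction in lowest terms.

17197/1844

Using pₖ = aₖpₖ₋₁ + pₖ₋₂ and qₖ = aₖqₖ₋₁ + qₖ₋₂:
  k=0: a=9, p=9, q=1
  k=1: a=3, p=28, q=3
  k=2: a=14, p=401, q=43
  k=3: a=1, p=429, q=46
  k=4: a=1, p=830, q=89
  k=5: a=1, p=1259, q=135
  k=6: a=13, p=17197, q=1844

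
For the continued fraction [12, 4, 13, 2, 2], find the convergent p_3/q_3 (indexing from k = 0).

1347/110

Using pₖ = aₖpₖ₋₁ + pₖ₋₂, qₖ = aₖqₖ₋₁ + qₖ₋₂ (with p₋₁=1, p₋₂=0, q₋₁=0, q₋₂=1):
  k=0: a=12, p=12, q=1
  k=1: a=4, p=49, q=4
  k=2: a=13, p=649, q=53
  k=3: a=2, p=1347, q=110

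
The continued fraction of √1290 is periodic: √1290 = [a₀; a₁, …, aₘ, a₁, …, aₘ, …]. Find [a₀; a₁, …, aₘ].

a₀ = ⌊√1290⌋ = 35.
With m₀=0, d₀=1 and mₖ₊₁ = dₖaₖ − mₖ, dₖ₊₁ = (n − mₖ₊₁²)/dₖ, aₖ₊₁ = ⌊(a₀+mₖ₊₁)/dₖ₊₁⌋:
  k=1: m=35, d=65, a=1
  k=2: m=30, d=6, a=10
  k=3: m=30, d=65, a=1
  k=4: m=35, d=1, a=70
d=1 and a=2a₀=70 at k=4, so the next step gives (m, d) = (35, 65) again — its k=1 value — and the period has length 4.

[35; 1, 10, 1, 70]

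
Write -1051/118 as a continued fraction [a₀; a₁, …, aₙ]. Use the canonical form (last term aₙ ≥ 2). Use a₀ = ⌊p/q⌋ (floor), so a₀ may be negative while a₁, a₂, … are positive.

[-9; 10, 1, 2, 1, 2]

-1051 = -9·118 + 11
118 = 10·11 + 8
11 = 1·8 + 3
8 = 2·3 + 2
3 = 1·2 + 1
2 = 2·1 + 0  (stop)
So -1051/118 = [-9; 10, 1, 2, 1, 2].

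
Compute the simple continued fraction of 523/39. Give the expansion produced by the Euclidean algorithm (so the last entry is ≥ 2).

[13; 2, 2, 3, 2]

523 = 13*39 + 16
39 = 2*16 + 7
16 = 2*7 + 2
7 = 3*2 + 1
2 = 2*1 + 0  (stop)
So 523/39 = [13; 2, 2, 3, 2].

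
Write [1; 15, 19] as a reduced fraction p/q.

305/286

Using pₖ = aₖpₖ₋₁ + pₖ₋₂ and qₖ = aₖqₖ₋₁ + qₖ₋₂:
  k=0: a=1, p=1, q=1
  k=1: a=15, p=16, q=15
  k=2: a=19, p=305, q=286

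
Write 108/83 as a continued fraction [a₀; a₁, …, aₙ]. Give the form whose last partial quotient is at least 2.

108 = 1·83 + 25
83 = 3·25 + 8
25 = 3·8 + 1
8 = 8·1 + 0  (stop)
So 108/83 = [1; 3, 3, 8].

[1; 3, 3, 8]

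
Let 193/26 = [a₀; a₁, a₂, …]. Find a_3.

1

193 = 7·26 + 11   →  a_0 = 7
26 = 2·11 + 4   →  a_1 = 2
11 = 2·4 + 3   →  a_2 = 2
4 = 1·3 + 1   →  a_3 = 1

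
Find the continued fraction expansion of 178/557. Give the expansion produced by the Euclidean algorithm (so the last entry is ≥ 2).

178 = 0·557 + 178
557 = 3·178 + 23
178 = 7·23 + 17
23 = 1·17 + 6
17 = 2·6 + 5
6 = 1·5 + 1
5 = 5·1 + 0  (stop)
So 178/557 = [0; 3, 7, 1, 2, 1, 5].

[0; 3, 7, 1, 2, 1, 5]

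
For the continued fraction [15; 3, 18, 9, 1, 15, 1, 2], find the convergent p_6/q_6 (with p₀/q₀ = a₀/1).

Using pₖ = aₖpₖ₋₁ + pₖ₋₂, qₖ = aₖqₖ₋₁ + qₖ₋₂ (with p₋₁=1, p₋₂=0, q₋₁=0, q₋₂=1):
  k=0: a=15, p=15, q=1
  k=1: a=3, p=46, q=3
  k=2: a=18, p=843, q=55
  k=3: a=9, p=7633, q=498
  k=4: a=1, p=8476, q=553
  k=5: a=15, p=134773, q=8793
  k=6: a=1, p=143249, q=9346

143249/9346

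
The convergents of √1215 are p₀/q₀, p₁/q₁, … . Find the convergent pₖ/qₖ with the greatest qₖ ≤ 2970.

√1215 = [34; 1, 5, 1, 68, …] (period length 4).
Convergents:
  p_0/q_0 = 34/1
  p_1/q_1 = 35/1
  p_2/q_2 = 209/6
  p_3/q_3 = 244/7
  p_4/q_4 = 16801/482
  p_5/q_5 = 17045/489
  p_6/q_6 = 102026/2927
  p_7/q_7 = 119071/3416
q_6 = 2927 ≤ 2970 < 3416 = q_7, so the answer is 102026/2927.

102026/2927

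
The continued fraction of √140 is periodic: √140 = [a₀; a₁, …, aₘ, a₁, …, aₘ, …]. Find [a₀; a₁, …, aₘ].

[11; 1, 4, 1, 22]

a₀ = ⌊√140⌋ = 11.
With m₀=0, d₀=1 and mₖ₊₁ = dₖaₖ − mₖ, dₖ₊₁ = (n − mₖ₊₁²)/dₖ, aₖ₊₁ = ⌊(a₀+mₖ₊₁)/dₖ₊₁⌋:
  k=1: m=11, d=19, a=1
  k=2: m=8, d=4, a=4
  k=3: m=8, d=19, a=1
  k=4: m=11, d=1, a=22
d=1 and a=2a₀=22 at k=4, so the next step gives (m, d) = (11, 19) again — its k=1 value — and the period has length 4.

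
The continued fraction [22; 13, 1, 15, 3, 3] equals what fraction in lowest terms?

Fold from the inside: start with 3/1.
  3 + 1/3 = 10/3
  15 + 3/10 = 153/10
  1 + 10/153 = 163/153
  13 + 153/163 = 2272/163
  22 + 163/2272 = 50147/2272

50147/2272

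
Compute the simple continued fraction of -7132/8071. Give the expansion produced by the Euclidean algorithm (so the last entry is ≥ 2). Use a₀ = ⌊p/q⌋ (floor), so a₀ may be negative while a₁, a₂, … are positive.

[-1; 8, 1, 1, 2, 8, 7, 3]

-7132 = -1×8071 + 939
8071 = 8×939 + 559
939 = 1×559 + 380
559 = 1×380 + 179
380 = 2×179 + 22
179 = 8×22 + 3
22 = 7×3 + 1
3 = 3×1 + 0  (stop)
So -7132/8071 = [-1; 8, 1, 1, 2, 8, 7, 3].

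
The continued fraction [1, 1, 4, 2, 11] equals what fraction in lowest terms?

229/126

Using pₖ = aₖpₖ₋₁ + pₖ₋₂ and qₖ = aₖqₖ₋₁ + qₖ₋₂:
  k=0: a=1, p=1, q=1
  k=1: a=1, p=2, q=1
  k=2: a=4, p=9, q=5
  k=3: a=2, p=20, q=11
  k=4: a=11, p=229, q=126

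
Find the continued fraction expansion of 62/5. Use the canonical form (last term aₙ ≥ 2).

62 = 12·5 + 2
5 = 2·2 + 1
2 = 2·1 + 0  (stop)
So 62/5 = [12; 2, 2].

[12; 2, 2]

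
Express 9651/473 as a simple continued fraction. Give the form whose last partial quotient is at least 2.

9651 = 20*473 + 191
473 = 2*191 + 91
191 = 2*91 + 9
91 = 10*9 + 1
9 = 9*1 + 0  (stop)
So 9651/473 = [20; 2, 2, 10, 9].

[20; 2, 2, 10, 9]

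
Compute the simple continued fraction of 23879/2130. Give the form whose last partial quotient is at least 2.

[11; 4, 1, 2, 1, 9, 2, 5]

23879 = 11·2130 + 449
2130 = 4·449 + 334
449 = 1·334 + 115
334 = 2·115 + 104
115 = 1·104 + 11
104 = 9·11 + 5
11 = 2·5 + 1
5 = 5·1 + 0  (stop)
So 23879/2130 = [11; 4, 1, 2, 1, 9, 2, 5].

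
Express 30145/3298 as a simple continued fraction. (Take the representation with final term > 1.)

[9; 7, 8, 8, 7]

30145 = 9*3298 + 463
3298 = 7*463 + 57
463 = 8*57 + 7
57 = 8*7 + 1
7 = 7*1 + 0  (stop)
So 30145/3298 = [9; 7, 8, 8, 7].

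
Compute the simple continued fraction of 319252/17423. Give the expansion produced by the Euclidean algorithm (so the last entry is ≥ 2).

319252 = 18*17423 + 5638
17423 = 3*5638 + 509
5638 = 11*509 + 39
509 = 13*39 + 2
39 = 19*2 + 1
2 = 2*1 + 0  (stop)
So 319252/17423 = [18; 3, 11, 13, 19, 2].

[18; 3, 11, 13, 19, 2]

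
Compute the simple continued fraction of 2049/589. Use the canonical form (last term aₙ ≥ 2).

[3; 2, 11, 3, 1, 1, 3]

2049 = 3·589 + 282
589 = 2·282 + 25
282 = 11·25 + 7
25 = 3·7 + 4
7 = 1·4 + 3
4 = 1·3 + 1
3 = 3·1 + 0  (stop)
So 2049/589 = [3; 2, 11, 3, 1, 1, 3].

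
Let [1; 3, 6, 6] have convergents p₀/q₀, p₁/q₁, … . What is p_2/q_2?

25/19

Using pₖ = aₖpₖ₋₁ + pₖ₋₂, qₖ = aₖqₖ₋₁ + qₖ₋₂ (with p₋₁=1, p₋₂=0, q₋₁=0, q₋₂=1):
  k=0: a=1, p=1, q=1
  k=1: a=3, p=4, q=3
  k=2: a=6, p=25, q=19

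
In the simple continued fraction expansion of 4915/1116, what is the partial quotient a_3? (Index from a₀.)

9

4915 = 4·1116 + 451   →  a_0 = 4
1116 = 2·451 + 214   →  a_1 = 2
451 = 2·214 + 23   →  a_2 = 2
214 = 9·23 + 7   →  a_3 = 9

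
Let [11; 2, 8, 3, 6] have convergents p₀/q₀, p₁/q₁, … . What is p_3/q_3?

Using pₖ = aₖpₖ₋₁ + pₖ₋₂, qₖ = aₖqₖ₋₁ + qₖ₋₂ (with p₋₁=1, p₋₂=0, q₋₁=0, q₋₂=1):
  k=0: a=11, p=11, q=1
  k=1: a=2, p=23, q=2
  k=2: a=8, p=195, q=17
  k=3: a=3, p=608, q=53

608/53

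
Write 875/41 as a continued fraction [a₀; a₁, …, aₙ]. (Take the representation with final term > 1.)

[21; 2, 1, 13]

875 = 21×41 + 14
41 = 2×14 + 13
14 = 1×13 + 1
13 = 13×1 + 0  (stop)
So 875/41 = [21; 2, 1, 13].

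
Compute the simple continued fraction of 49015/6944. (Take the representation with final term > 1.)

[7; 17, 16, 3, 1, 1, 3]

49015 = 7·6944 + 407
6944 = 17·407 + 25
407 = 16·25 + 7
25 = 3·7 + 4
7 = 1·4 + 3
4 = 1·3 + 1
3 = 3·1 + 0  (stop)
So 49015/6944 = [7; 17, 16, 3, 1, 1, 3].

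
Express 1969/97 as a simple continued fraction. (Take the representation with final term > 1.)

[20; 3, 2, 1, 9]

1969 = 20*97 + 29
97 = 3*29 + 10
29 = 2*10 + 9
10 = 1*9 + 1
9 = 9*1 + 0  (stop)
So 1969/97 = [20; 3, 2, 1, 9].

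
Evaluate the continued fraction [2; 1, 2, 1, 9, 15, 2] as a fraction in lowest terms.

3339/1217

Using pₖ = aₖpₖ₋₁ + pₖ₋₂ and qₖ = aₖqₖ₋₁ + qₖ₋₂:
  k=0: a=2, p=2, q=1
  k=1: a=1, p=3, q=1
  k=2: a=2, p=8, q=3
  k=3: a=1, p=11, q=4
  k=4: a=9, p=107, q=39
  k=5: a=15, p=1616, q=589
  k=6: a=2, p=3339, q=1217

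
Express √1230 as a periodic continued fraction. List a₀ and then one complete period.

a₀ = ⌊√1230⌋ = 35.

[35; 14, 70]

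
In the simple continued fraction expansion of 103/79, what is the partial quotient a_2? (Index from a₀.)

103 = 1·79 + 24   →  a_0 = 1
79 = 3·24 + 7   →  a_1 = 3
24 = 3·7 + 3   →  a_2 = 3

3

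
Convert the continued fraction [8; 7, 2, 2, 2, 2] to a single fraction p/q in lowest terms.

1749/215

Fold from the inside: start with 2/1.
  2 + 1/2 = 5/2
  2 + 2/5 = 12/5
  2 + 5/12 = 29/12
  7 + 12/29 = 215/29
  8 + 29/215 = 1749/215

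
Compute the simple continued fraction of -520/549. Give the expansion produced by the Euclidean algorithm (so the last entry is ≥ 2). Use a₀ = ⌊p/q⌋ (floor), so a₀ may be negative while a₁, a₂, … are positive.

-520 = -1·549 + 29
549 = 18·29 + 27
29 = 1·27 + 2
27 = 13·2 + 1
2 = 2·1 + 0  (stop)
So -520/549 = [-1; 18, 1, 13, 2].

[-1; 18, 1, 13, 2]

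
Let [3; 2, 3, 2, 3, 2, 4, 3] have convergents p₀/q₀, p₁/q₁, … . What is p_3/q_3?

55/16

Using pₖ = aₖpₖ₋₁ + pₖ₋₂, qₖ = aₖqₖ₋₁ + qₖ₋₂ (with p₋₁=1, p₋₂=0, q₋₁=0, q₋₂=1):
  k=0: a=3, p=3, q=1
  k=1: a=2, p=7, q=2
  k=2: a=3, p=24, q=7
  k=3: a=2, p=55, q=16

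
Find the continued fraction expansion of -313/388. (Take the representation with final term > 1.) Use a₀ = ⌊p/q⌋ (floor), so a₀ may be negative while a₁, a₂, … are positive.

-313 = -1×388 + 75
388 = 5×75 + 13
75 = 5×13 + 10
13 = 1×10 + 3
10 = 3×3 + 1
3 = 3×1 + 0  (stop)
So -313/388 = [-1; 5, 5, 1, 3, 3].

[-1; 5, 5, 1, 3, 3]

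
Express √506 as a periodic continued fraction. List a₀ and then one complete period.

a₀ = ⌊√506⌋ = 22.
With m₀=0, d₀=1 and mₖ₊₁ = dₖaₖ − mₖ, dₖ₊₁ = (n − mₖ₊₁²)/dₖ, aₖ₊₁ = ⌊(a₀+mₖ₊₁)/dₖ₊₁⌋:
  k=1: m=22, d=22, a=2
  k=2: m=22, d=1, a=44
d=1 and a=2a₀=44 at k=2, so the next step gives (m, d) = (22, 22) again — its k=1 value — and the period has length 2.

[22; 2, 44]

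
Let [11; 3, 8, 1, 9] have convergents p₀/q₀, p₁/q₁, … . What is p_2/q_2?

283/25

Using pₖ = aₖpₖ₋₁ + pₖ₋₂, qₖ = aₖqₖ₋₁ + qₖ₋₂ (with p₋₁=1, p₋₂=0, q₋₁=0, q₋₂=1):
  k=0: a=11, p=11, q=1
  k=1: a=3, p=34, q=3
  k=2: a=8, p=283, q=25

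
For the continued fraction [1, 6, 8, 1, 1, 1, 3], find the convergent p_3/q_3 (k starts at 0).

64/55

Using pₖ = aₖpₖ₋₁ + pₖ₋₂, qₖ = aₖqₖ₋₁ + qₖ₋₂ (with p₋₁=1, p₋₂=0, q₋₁=0, q₋₂=1):
  k=0: a=1, p=1, q=1
  k=1: a=6, p=7, q=6
  k=2: a=8, p=57, q=49
  k=3: a=1, p=64, q=55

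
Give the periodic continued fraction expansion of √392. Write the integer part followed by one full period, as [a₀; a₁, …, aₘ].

a₀ = ⌊√392⌋ = 19.
With m₀=0, d₀=1 and mₖ₊₁ = dₖaₖ − mₖ, dₖ₊₁ = (n − mₖ₊₁²)/dₖ, aₖ₊₁ = ⌊(a₀+mₖ₊₁)/dₖ₊₁⌋:
  k=1: m=19, d=31, a=1
  k=2: m=12, d=8, a=3
  k=3: m=12, d=31, a=1
  k=4: m=19, d=1, a=38
d=1 and a=2a₀=38 at k=4, so the next step gives (m, d) = (19, 31) again — its k=1 value — and the period has length 4.

[19; 1, 3, 1, 38]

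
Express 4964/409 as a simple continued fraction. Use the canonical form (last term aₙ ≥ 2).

4964 = 12×409 + 56
409 = 7×56 + 17
56 = 3×17 + 5
17 = 3×5 + 2
5 = 2×2 + 1
2 = 2×1 + 0  (stop)
So 4964/409 = [12; 7, 3, 3, 2, 2].

[12; 7, 3, 3, 2, 2]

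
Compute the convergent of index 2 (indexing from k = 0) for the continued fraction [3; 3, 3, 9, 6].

Using pₖ = aₖpₖ₋₁ + pₖ₋₂, qₖ = aₖqₖ₋₁ + qₖ₋₂ (with p₋₁=1, p₋₂=0, q₋₁=0, q₋₂=1):
  k=0: a=3, p=3, q=1
  k=1: a=3, p=10, q=3
  k=2: a=3, p=33, q=10

33/10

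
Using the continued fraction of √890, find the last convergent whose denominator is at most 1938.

√890 = [29; 1, 4, 1, 58, …] (period length 4).
Convergents:
  p_0/q_0 = 29/1
  p_1/q_1 = 30/1
  p_2/q_2 = 149/5
  p_3/q_3 = 179/6
  p_4/q_4 = 10531/353
  p_5/q_5 = 10710/359
  p_6/q_6 = 53371/1789
  p_7/q_7 = 64081/2148
q_6 = 1789 ≤ 1938 < 2148 = q_7, so the answer is 53371/1789.

53371/1789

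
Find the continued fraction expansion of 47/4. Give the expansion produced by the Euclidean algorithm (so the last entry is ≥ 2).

[11; 1, 3]

47 = 11·4 + 3
4 = 1·3 + 1
3 = 3·1 + 0  (stop)
So 47/4 = [11; 1, 3].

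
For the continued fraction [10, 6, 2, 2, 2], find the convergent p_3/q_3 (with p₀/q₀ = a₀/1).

Using pₖ = aₖpₖ₋₁ + pₖ₋₂, qₖ = aₖqₖ₋₁ + qₖ₋₂ (with p₋₁=1, p₋₂=0, q₋₁=0, q₋₂=1):
  k=0: a=10, p=10, q=1
  k=1: a=6, p=61, q=6
  k=2: a=2, p=132, q=13
  k=3: a=2, p=325, q=32

325/32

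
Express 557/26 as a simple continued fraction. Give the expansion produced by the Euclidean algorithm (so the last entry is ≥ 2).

557 = 21·26 + 11
26 = 2·11 + 4
11 = 2·4 + 3
4 = 1·3 + 1
3 = 3·1 + 0  (stop)
So 557/26 = [21; 2, 2, 1, 3].

[21; 2, 2, 1, 3]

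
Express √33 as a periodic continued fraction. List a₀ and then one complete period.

a₀ = ⌊√33⌋ = 5.
With m₀=0, d₀=1 and mₖ₊₁ = dₖaₖ − mₖ, dₖ₊₁ = (n − mₖ₊₁²)/dₖ, aₖ₊₁ = ⌊(a₀+mₖ₊₁)/dₖ₊₁⌋:
  k=1: m=5, d=8, a=1
  k=2: m=3, d=3, a=2
  k=3: m=3, d=8, a=1
  k=4: m=5, d=1, a=10
d=1 and a=2a₀=10 at k=4, so the next step gives (m, d) = (5, 8) again — its k=1 value — and the period has length 4.

[5; 1, 2, 1, 10]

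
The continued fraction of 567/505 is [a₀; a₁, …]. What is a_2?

567 = 1·505 + 62   →  a_0 = 1
505 = 8·62 + 9   →  a_1 = 8
62 = 6·9 + 8   →  a_2 = 6

6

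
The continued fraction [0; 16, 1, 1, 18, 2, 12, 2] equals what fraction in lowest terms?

1974/32597

Fold from the inside: start with 2/1.
  12 + 1/2 = 25/2
  2 + 2/25 = 52/25
  18 + 25/52 = 961/52
  1 + 52/961 = 1013/961
  1 + 961/1013 = 1974/1013
  16 + 1013/1974 = 32597/1974
  0 + 1974/32597 = 1974/32597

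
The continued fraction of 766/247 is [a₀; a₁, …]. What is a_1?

9

766 = 3·247 + 25   →  a_0 = 3
247 = 9·25 + 22   →  a_1 = 9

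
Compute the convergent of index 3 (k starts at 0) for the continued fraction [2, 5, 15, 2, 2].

345/157

Using pₖ = aₖpₖ₋₁ + pₖ₋₂, qₖ = aₖqₖ₋₁ + qₖ₋₂ (with p₋₁=1, p₋₂=0, q₋₁=0, q₋₂=1):
  k=0: a=2, p=2, q=1
  k=1: a=5, p=11, q=5
  k=2: a=15, p=167, q=76
  k=3: a=2, p=345, q=157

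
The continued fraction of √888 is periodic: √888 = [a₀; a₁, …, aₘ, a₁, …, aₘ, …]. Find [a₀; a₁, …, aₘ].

a₀ = ⌊√888⌋ = 29.
With m₀=0, d₀=1 and mₖ₊₁ = dₖaₖ − mₖ, dₖ₊₁ = (n − mₖ₊₁²)/dₖ, aₖ₊₁ = ⌊(a₀+mₖ₊₁)/dₖ₊₁⌋:
  k=1: m=29, d=47, a=1
  k=2: m=18, d=12, a=3
  k=3: m=18, d=47, a=1
  k=4: m=29, d=1, a=58
d=1 and a=2a₀=58 at k=4, so the next step gives (m, d) = (29, 47) again — its k=1 value — and the period has length 4.

[29; 1, 3, 1, 58]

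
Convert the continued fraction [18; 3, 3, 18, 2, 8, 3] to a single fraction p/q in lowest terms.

Fold from the inside: start with 3/1.
  8 + 1/3 = 25/3
  2 + 3/25 = 53/25
  18 + 25/53 = 979/53
  3 + 53/979 = 2990/979
  3 + 979/2990 = 9949/2990
  18 + 2990/9949 = 182072/9949

182072/9949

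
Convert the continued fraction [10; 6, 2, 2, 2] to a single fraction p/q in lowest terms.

Fold from the inside: start with 2/1.
  2 + 1/2 = 5/2
  2 + 2/5 = 12/5
  6 + 5/12 = 77/12
  10 + 12/77 = 782/77

782/77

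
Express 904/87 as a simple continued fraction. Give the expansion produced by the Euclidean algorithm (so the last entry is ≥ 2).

[10; 2, 1, 1, 3, 1, 3]

904 = 10*87 + 34
87 = 2*34 + 19
34 = 1*19 + 15
19 = 1*15 + 4
15 = 3*4 + 3
4 = 1*3 + 1
3 = 3*1 + 0  (stop)
So 904/87 = [10; 2, 1, 1, 3, 1, 3].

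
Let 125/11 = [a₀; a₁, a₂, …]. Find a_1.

2

125 = 11·11 + 4   →  a_0 = 11
11 = 2·4 + 3   →  a_1 = 2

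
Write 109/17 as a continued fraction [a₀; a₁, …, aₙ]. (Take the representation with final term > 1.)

[6; 2, 2, 3]

109 = 6*17 + 7
17 = 2*7 + 3
7 = 2*3 + 1
3 = 3*1 + 0  (stop)
So 109/17 = [6; 2, 2, 3].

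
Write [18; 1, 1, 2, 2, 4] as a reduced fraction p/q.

Using pₖ = aₖpₖ₋₁ + pₖ₋₂ and qₖ = aₖqₖ₋₁ + qₖ₋₂:
  k=0: a=18, p=18, q=1
  k=1: a=1, p=19, q=1
  k=2: a=1, p=37, q=2
  k=3: a=2, p=93, q=5
  k=4: a=2, p=223, q=12
  k=5: a=4, p=985, q=53

985/53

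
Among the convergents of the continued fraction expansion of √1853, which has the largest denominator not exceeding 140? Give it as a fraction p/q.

1851/43

√1853 = [43; 21, 1, 1, 21, 86, …] (period length 5).
Convergents:
  p_0/q_0 = 43/1
  p_1/q_1 = 904/21
  p_2/q_2 = 947/22
  p_3/q_3 = 1851/43
  p_4/q_4 = 39818/925
q_3 = 43 ≤ 140 < 925 = q_4, so the answer is 1851/43.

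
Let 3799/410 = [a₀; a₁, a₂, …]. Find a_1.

3

3799 = 9·410 + 109   →  a_0 = 9
410 = 3·109 + 83   →  a_1 = 3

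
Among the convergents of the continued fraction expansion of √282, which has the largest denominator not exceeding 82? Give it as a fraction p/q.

487/29

√282 = [16; 1, 3, 1, 4, 1, 3, 1, 32, …] (period length 8).
Convergents:
  p_0/q_0 = 16/1
  p_1/q_1 = 17/1
  p_2/q_2 = 67/4
  p_3/q_3 = 84/5
  p_4/q_4 = 403/24
  p_5/q_5 = 487/29
  p_6/q_6 = 1864/111
q_5 = 29 ≤ 82 < 111 = q_6, so the answer is 487/29.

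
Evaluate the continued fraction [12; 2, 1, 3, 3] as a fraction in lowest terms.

Using pₖ = aₖpₖ₋₁ + pₖ₋₂ and qₖ = aₖqₖ₋₁ + qₖ₋₂:
  k=0: a=12, p=12, q=1
  k=1: a=2, p=25, q=2
  k=2: a=1, p=37, q=3
  k=3: a=3, p=136, q=11
  k=4: a=3, p=445, q=36

445/36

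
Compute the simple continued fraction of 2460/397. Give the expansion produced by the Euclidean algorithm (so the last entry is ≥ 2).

2460 = 6*397 + 78
397 = 5*78 + 7
78 = 11*7 + 1
7 = 7*1 + 0  (stop)
So 2460/397 = [6; 5, 11, 7].

[6; 5, 11, 7]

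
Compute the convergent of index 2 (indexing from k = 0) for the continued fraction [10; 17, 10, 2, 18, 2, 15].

Using pₖ = aₖpₖ₋₁ + pₖ₋₂, qₖ = aₖqₖ₋₁ + qₖ₋₂ (with p₋₁=1, p₋₂=0, q₋₁=0, q₋₂=1):
  k=0: a=10, p=10, q=1
  k=1: a=17, p=171, q=17
  k=2: a=10, p=1720, q=171

1720/171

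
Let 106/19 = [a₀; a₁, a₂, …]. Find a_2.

106 = 5·19 + 11   →  a_0 = 5
19 = 1·11 + 8   →  a_1 = 1
11 = 1·8 + 3   →  a_2 = 1

1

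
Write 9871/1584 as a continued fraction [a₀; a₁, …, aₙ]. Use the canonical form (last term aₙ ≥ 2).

9871 = 6×1584 + 367
1584 = 4×367 + 116
367 = 3×116 + 19
116 = 6×19 + 2
19 = 9×2 + 1
2 = 2×1 + 0  (stop)
So 9871/1584 = [6; 4, 3, 6, 9, 2].

[6; 4, 3, 6, 9, 2]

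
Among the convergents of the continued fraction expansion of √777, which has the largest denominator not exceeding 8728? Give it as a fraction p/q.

√777 = [27; 1, 6, 1, 54, …] (period length 4).
Convergents:
  p_0/q_0 = 27/1
  p_1/q_1 = 28/1
  p_2/q_2 = 195/7
  p_3/q_3 = 223/8
  p_4/q_4 = 12237/439
  p_5/q_5 = 12460/447
  p_6/q_6 = 86997/3121
  p_7/q_7 = 99457/3568
  p_8/q_8 = 5457675/195793
q_7 = 3568 ≤ 8728 < 195793 = q_8, so the answer is 99457/3568.

99457/3568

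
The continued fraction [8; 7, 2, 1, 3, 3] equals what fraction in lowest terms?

Fold from the inside: start with 3/1.
  3 + 1/3 = 10/3
  1 + 3/10 = 13/10
  2 + 10/13 = 36/13
  7 + 13/36 = 265/36
  8 + 36/265 = 2156/265

2156/265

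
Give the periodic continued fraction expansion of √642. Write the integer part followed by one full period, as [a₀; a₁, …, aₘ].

a₀ = ⌊√642⌋ = 25.
With m₀=0, d₀=1 and mₖ₊₁ = dₖaₖ − mₖ, dₖ₊₁ = (n − mₖ₊₁²)/dₖ, aₖ₊₁ = ⌊(a₀+mₖ₊₁)/dₖ₊₁⌋:
  k=1: m=25, d=17, a=2
  k=2: m=9, d=33, a=1
  k=3: m=24, d=2, a=24
  k=4: m=24, d=33, a=1
  k=5: m=9, d=17, a=2
  k=6: m=25, d=1, a=50
d=1 and a=2a₀=50 at k=6, so the next step gives (m, d) = (25, 17) again — its k=1 value — and the period has length 6.

[25; 2, 1, 24, 1, 2, 50]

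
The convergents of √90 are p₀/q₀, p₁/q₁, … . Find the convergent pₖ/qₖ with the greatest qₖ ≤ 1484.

√90 = [9; 2, 18, …] (period length 2).
Convergents:
  p_0/q_0 = 9/1
  p_1/q_1 = 19/2
  p_2/q_2 = 351/37
  p_3/q_3 = 721/76
  p_4/q_4 = 13329/1405
  p_5/q_5 = 27379/2886
q_4 = 1405 ≤ 1484 < 2886 = q_5, so the answer is 13329/1405.

13329/1405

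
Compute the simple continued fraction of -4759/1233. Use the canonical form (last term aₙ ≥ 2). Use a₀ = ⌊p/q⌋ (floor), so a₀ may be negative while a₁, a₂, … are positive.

-4759 = -4*1233 + 173
1233 = 7*173 + 22
173 = 7*22 + 19
22 = 1*19 + 3
19 = 6*3 + 1
3 = 3*1 + 0  (stop)
So -4759/1233 = [-4; 7, 7, 1, 6, 3].

[-4; 7, 7, 1, 6, 3]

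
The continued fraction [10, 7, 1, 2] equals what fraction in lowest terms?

233/23

Fold from the inside: start with 2/1.
  1 + 1/2 = 3/2
  7 + 2/3 = 23/3
  10 + 3/23 = 233/23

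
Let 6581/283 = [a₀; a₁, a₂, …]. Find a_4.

6581 = 23·283 + 72   →  a_0 = 23
283 = 3·72 + 67   →  a_1 = 3
72 = 1·67 + 5   →  a_2 = 1
67 = 13·5 + 2   →  a_3 = 13
5 = 2·2 + 1   →  a_4 = 2

2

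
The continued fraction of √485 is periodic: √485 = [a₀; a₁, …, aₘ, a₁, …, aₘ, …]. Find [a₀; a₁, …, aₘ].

a₀ = ⌊√485⌋ = 22.
With m₀=0, d₀=1 and mₖ₊₁ = dₖaₖ − mₖ, dₖ₊₁ = (n − mₖ₊₁²)/dₖ, aₖ₊₁ = ⌊(a₀+mₖ₊₁)/dₖ₊₁⌋:
  k=1: m=22, d=1, a=44
d=1 and a=2a₀=44 at k=1, so the next step gives (m, d) = (22, 1) again — its k=1 value — and the period has length 1.

[22; 44]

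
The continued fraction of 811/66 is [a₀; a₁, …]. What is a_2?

2

811 = 12·66 + 19   →  a_0 = 12
66 = 3·19 + 9   →  a_1 = 3
19 = 2·9 + 1   →  a_2 = 2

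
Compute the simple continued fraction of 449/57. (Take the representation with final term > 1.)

449 = 7×57 + 50
57 = 1×50 + 7
50 = 7×7 + 1
7 = 7×1 + 0  (stop)
So 449/57 = [7; 1, 7, 7].

[7; 1, 7, 7]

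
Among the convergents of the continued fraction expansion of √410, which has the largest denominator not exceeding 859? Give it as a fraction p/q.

√410 = [20; 4, 40, …] (period length 2).
Convergents:
  p_0/q_0 = 20/1
  p_1/q_1 = 81/4
  p_2/q_2 = 3260/161
  p_3/q_3 = 13121/648
  p_4/q_4 = 528100/26081
q_3 = 648 ≤ 859 < 26081 = q_4, so the answer is 13121/648.

13121/648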